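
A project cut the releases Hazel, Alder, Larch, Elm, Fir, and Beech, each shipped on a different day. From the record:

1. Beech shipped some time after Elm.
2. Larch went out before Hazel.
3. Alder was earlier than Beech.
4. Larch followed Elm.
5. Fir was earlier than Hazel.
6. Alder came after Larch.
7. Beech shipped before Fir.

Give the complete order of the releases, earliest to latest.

Elm, Larch, Alder, Beech, Fir, Hazel

The constraints fix every adjacent pair, so only one ordering works:
Elm → Larch → Alder → Beech → Fir → Hazel.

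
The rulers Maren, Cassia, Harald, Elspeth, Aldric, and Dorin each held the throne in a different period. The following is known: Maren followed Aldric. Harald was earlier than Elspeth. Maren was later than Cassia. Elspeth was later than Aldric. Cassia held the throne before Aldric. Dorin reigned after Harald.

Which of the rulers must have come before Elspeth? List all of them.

Directly stated before Elspeth: Aldric and Harald.
Cassia reaches Elspeth via Cassia → Aldric → Elspeth.
No chain forces Dorin (or any of the others) ahead of Elspeth.

Aldric, Cassia, Harald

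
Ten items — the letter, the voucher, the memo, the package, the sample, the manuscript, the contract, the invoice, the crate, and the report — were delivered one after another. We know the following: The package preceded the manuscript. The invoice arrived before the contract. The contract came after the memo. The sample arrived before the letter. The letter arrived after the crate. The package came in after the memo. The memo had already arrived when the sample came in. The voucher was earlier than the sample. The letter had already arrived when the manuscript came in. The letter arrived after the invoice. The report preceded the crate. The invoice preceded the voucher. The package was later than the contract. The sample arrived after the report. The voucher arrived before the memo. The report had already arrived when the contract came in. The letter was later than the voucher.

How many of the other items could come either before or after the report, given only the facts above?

Forced after the report: the contract, the crate, the letter, the manuscript, the package, and the sample.
That leaves the invoice, the memo, and the voucher with no forced order relative to the report — 3.

3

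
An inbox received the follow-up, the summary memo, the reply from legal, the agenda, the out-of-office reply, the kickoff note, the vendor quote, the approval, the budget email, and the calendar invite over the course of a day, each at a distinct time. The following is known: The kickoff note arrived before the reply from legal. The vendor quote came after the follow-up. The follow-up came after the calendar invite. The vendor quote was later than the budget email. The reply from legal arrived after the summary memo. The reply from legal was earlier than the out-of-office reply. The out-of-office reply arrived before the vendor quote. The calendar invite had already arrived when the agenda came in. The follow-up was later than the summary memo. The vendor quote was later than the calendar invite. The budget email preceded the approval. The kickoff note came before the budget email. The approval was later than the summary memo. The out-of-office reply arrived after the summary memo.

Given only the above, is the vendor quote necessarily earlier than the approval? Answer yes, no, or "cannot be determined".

cannot be determined

No chain of stated constraints runs from the vendor quote to the approval, and none runs from the approval to the vendor quote either.
So the relative order of the vendor quote and the approval is not fixed by the given facts.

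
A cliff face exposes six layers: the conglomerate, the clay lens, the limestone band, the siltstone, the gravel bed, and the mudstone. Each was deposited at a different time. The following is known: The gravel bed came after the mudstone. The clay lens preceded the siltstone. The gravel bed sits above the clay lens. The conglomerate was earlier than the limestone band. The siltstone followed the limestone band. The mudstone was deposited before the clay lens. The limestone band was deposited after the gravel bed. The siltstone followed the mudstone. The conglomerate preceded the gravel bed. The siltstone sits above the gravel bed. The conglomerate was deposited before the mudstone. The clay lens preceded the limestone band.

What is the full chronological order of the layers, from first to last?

the conglomerate, the mudstone, the clay lens, the gravel bed, the limestone band, the siltstone

The constraints fix every adjacent pair, so only one ordering works:
the conglomerate → the mudstone → the clay lens → the gravel bed → the limestone band → the siltstone.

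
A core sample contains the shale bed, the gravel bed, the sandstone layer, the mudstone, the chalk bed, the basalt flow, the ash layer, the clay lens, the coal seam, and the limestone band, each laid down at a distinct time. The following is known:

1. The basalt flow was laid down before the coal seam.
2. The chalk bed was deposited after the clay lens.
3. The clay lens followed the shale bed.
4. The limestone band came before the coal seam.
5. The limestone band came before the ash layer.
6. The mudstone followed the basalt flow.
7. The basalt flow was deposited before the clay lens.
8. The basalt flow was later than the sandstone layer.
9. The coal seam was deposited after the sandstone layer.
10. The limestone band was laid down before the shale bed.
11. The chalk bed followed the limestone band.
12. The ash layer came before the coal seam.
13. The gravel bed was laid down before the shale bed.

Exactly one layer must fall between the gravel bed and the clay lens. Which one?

the shale bed

Tracing the constraints gives the gravel bed → the shale bed → the clay lens, so the shale bed sits after the gravel bed and before the clay lens.
No other layer is forced both after the gravel bed and before the clay lens.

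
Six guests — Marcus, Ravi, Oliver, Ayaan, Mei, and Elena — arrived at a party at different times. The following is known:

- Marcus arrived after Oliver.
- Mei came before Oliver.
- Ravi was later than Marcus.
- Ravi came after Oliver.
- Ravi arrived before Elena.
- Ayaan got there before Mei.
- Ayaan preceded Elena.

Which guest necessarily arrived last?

Elena

Every other guest has a chain of constraints placing them before Elena, so Elena is last.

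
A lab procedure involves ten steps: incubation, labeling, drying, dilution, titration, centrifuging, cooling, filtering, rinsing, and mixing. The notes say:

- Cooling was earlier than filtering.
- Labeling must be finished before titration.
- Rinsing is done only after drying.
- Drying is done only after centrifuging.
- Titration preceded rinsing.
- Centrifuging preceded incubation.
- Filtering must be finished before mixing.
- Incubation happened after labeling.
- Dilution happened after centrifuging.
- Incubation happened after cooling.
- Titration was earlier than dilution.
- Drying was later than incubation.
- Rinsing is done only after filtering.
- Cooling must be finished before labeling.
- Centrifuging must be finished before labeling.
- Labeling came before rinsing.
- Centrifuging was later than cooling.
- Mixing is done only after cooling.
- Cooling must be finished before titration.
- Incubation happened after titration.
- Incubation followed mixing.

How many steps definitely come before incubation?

Directly stated before incubation: centrifuging, cooling, labeling, mixing, and titration.
Filtering reaches incubation via filtering → mixing → incubation.
No chain forces drying (or any of the others) ahead of incubation.
That's centrifuging, cooling, filtering, labeling, mixing, and titration — 6 in all.

6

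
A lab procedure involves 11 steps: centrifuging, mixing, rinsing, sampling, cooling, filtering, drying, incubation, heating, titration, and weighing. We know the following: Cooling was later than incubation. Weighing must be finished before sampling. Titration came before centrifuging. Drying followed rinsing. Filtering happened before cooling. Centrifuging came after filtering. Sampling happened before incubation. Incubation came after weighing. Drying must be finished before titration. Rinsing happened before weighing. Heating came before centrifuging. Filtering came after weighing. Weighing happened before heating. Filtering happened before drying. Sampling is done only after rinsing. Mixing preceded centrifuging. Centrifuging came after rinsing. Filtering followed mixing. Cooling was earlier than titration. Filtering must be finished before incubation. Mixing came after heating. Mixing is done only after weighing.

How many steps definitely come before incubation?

Directly stated before incubation: filtering, sampling, and weighing.
Heating reaches incubation via heating → mixing → filtering → incubation.
Mixing reaches incubation via mixing → filtering → incubation.
Rinsing reaches incubation via rinsing → sampling → incubation.
That's filtering, heating, mixing, rinsing, sampling, and weighing — 6 in all.

6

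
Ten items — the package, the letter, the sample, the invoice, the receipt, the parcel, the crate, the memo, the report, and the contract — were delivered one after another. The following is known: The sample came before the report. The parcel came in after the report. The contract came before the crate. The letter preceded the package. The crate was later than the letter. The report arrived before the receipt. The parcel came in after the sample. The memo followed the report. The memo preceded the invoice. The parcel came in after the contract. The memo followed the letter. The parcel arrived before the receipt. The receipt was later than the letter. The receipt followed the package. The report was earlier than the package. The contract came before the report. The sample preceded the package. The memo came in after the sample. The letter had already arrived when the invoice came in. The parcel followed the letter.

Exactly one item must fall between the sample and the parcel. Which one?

the report

Tracing the constraints gives the sample → the report → the parcel, so the report sits after the sample and before the parcel.
No other item is forced both after the sample and before the parcel.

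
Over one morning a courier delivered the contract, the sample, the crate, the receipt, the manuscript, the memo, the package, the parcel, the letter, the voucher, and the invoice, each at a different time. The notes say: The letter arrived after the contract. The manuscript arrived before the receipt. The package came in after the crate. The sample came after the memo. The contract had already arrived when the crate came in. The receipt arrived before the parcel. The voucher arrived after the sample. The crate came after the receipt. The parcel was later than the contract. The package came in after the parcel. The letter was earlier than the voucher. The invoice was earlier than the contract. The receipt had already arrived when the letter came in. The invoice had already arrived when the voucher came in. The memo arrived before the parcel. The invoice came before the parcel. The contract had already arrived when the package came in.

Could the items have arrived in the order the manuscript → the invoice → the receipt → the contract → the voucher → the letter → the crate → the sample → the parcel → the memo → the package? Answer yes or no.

no

The constraints require the memo before the sample, but in the proposed sequence the sample appears ahead of the memo. That one violation is enough.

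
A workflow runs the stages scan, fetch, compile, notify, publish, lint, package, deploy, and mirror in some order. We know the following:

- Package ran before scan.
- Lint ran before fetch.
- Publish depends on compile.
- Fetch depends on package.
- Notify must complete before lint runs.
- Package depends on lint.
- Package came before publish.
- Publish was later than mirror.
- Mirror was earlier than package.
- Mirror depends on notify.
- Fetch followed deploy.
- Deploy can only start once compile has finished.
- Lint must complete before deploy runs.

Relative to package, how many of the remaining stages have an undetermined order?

2

Forced before package: lint, mirror, and notify; forced after package: fetch, publish, and scan.
That leaves compile and deploy with no forced order relative to package — 2.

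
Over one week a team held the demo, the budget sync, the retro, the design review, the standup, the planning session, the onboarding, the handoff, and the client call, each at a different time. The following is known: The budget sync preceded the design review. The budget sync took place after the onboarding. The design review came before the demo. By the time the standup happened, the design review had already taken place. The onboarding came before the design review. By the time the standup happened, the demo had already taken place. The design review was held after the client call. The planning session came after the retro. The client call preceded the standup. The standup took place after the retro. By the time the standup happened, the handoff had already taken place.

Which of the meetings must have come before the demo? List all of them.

the budget sync, the client call, the design review, the onboarding

Directly stated before the demo: the design review.
The budget sync reaches the demo via the budget sync → the design review → the demo.
The client call reaches the demo via the client call → the design review → the demo.
The onboarding reaches the demo via the onboarding → the design review → the demo.
No chain forces the retro (or any of the others) ahead of the demo.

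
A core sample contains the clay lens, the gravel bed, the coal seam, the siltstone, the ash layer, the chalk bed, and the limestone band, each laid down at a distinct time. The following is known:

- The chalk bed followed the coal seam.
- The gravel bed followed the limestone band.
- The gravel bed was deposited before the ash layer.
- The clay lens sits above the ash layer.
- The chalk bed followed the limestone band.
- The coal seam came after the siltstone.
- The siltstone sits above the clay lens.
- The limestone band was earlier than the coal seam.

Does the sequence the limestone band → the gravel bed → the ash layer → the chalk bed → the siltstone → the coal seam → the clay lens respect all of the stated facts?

no

The constraints require the coal seam before the chalk bed, but in the proposed sequence the chalk bed appears ahead of the coal seam. That one violation is enough.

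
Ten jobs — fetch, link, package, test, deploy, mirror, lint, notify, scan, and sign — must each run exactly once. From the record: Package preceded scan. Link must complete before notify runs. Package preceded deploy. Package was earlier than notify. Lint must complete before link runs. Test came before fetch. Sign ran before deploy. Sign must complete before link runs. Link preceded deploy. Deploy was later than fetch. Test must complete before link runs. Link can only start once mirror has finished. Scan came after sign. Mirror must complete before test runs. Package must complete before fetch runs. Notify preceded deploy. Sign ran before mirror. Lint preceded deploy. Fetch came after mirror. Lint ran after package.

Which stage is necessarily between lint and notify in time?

Tracing the constraints gives lint → link → notify, so link sits after lint and before notify.
No other stage is forced both after lint and before notify.

link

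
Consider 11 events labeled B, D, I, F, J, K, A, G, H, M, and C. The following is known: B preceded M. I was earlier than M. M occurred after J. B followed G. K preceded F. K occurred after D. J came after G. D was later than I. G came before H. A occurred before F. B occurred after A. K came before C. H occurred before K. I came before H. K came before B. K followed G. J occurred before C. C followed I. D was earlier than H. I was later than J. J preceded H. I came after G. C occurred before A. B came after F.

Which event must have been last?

M

Every other event has a chain of constraints placing it before M, so M is last.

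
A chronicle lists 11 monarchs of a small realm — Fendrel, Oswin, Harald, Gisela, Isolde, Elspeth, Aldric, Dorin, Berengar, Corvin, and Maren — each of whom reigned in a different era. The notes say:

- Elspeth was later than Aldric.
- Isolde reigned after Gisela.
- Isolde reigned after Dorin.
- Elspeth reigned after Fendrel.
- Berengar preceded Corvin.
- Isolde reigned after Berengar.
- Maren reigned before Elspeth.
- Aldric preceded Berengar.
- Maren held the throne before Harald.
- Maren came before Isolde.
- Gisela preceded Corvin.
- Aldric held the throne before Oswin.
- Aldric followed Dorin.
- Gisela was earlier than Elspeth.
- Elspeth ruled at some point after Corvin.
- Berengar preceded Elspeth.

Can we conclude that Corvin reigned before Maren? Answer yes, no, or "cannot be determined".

cannot be determined

No chain of stated constraints runs from Corvin to Maren, and none runs from Maren to Corvin either.
So the relative order of Corvin and Maren is not fixed by the given facts.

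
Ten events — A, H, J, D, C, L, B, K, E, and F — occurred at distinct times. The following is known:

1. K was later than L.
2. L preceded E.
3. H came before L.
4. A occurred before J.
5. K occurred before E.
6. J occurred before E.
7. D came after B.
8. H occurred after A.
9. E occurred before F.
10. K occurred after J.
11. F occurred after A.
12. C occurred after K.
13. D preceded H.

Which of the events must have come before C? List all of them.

Directly stated before C: K.
A reaches C via A → J → K → C.
B reaches C via B → D → H → L → K → C.
D reaches C via D → H → L → K → C.
Likewise H, J, and L each reach C by chaining the stated constraints.

A, B, D, H, J, K, L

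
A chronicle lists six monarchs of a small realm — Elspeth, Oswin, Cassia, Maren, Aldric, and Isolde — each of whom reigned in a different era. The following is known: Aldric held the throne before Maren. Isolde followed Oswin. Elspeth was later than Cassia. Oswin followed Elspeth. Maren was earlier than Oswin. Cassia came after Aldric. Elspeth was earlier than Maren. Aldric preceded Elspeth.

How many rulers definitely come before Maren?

Directly stated before Maren: Aldric and Elspeth.
Cassia reaches Maren via Cassia → Elspeth → Maren.
No chain forces Isolde (or any of the others) ahead of Maren.
That's Aldric, Cassia, and Elspeth — 3 in all.

3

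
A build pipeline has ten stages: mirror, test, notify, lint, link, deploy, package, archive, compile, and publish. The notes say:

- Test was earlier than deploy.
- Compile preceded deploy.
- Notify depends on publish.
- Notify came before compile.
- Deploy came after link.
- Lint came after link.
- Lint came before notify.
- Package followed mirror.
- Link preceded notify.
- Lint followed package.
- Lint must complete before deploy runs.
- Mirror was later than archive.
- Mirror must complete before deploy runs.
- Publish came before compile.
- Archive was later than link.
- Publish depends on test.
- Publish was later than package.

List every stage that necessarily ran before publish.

Directly stated before publish: package and test.
Archive reaches publish via archive → mirror → package → publish.
Link reaches publish via link → archive → mirror → package → publish.
Mirror reaches publish via mirror → package → publish.
No chain forces notify (or any of the others) ahead of publish.

archive, link, mirror, package, test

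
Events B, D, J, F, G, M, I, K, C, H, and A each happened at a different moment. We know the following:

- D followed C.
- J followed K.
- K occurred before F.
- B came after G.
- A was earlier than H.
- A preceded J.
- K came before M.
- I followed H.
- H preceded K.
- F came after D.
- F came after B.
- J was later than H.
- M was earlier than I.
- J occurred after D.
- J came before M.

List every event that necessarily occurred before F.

A, B, C, D, G, H, K

Directly stated before F: B, D, and K.
A reaches F via A → H → K → F.
C reaches F via C → D → F.
G reaches F via G → B → F.
Likewise H reaches F by chaining the stated constraints.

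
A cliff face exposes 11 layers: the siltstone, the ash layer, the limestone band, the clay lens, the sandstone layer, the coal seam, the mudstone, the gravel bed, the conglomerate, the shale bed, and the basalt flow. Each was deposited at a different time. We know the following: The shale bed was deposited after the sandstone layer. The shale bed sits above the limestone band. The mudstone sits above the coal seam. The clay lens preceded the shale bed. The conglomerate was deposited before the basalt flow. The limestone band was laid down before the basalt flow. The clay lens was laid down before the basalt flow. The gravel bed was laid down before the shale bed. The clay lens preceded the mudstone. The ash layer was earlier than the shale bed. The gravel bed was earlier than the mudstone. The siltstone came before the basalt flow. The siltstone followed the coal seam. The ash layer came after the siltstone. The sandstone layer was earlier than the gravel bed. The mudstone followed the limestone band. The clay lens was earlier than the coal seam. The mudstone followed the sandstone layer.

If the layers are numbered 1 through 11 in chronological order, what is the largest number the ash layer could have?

The ash layer must come before the shale bed — 1 layer forced after it.
Everything else can be placed before the ash layer in some valid order, so the ash layer can sit as late as position 11 − 1 = 10.

10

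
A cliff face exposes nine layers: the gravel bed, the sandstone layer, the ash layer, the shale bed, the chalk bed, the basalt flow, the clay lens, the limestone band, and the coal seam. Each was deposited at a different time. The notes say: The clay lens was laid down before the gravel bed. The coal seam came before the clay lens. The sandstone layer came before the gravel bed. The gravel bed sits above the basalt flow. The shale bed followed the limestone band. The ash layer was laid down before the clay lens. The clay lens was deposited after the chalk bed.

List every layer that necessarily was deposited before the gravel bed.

the ash layer, the basalt flow, the chalk bed, the clay lens, the coal seam, the sandstone layer

Directly stated before the gravel bed: the basalt flow, the clay lens, and the sandstone layer.
The ash layer reaches the gravel bed via the ash layer → the clay lens → the gravel bed.
The chalk bed reaches the gravel bed via the chalk bed → the clay lens → the gravel bed.
The coal seam reaches the gravel bed via the coal seam → the clay lens → the gravel bed.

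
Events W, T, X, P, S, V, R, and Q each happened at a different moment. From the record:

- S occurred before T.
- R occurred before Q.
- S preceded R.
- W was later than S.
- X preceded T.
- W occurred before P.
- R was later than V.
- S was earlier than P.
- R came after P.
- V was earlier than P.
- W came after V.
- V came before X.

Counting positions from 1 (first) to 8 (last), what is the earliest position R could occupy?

5

P, S, V, and W must all come before R — 4 forced predecessors.
Nothing else is forced ahead of R, so its earliest slot is position 4 + 1 = 5.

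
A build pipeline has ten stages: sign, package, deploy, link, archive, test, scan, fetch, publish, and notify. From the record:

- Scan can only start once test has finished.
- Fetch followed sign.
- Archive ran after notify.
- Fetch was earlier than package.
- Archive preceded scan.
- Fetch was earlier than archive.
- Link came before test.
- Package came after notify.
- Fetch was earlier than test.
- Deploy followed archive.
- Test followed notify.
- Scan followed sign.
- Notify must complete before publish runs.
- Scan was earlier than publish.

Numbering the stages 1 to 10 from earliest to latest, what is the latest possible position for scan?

9

Scan must come before publish — 1 stage forced after it.
Everything else can be placed before scan in some valid order, so scan can sit as late as position 10 − 1 = 9.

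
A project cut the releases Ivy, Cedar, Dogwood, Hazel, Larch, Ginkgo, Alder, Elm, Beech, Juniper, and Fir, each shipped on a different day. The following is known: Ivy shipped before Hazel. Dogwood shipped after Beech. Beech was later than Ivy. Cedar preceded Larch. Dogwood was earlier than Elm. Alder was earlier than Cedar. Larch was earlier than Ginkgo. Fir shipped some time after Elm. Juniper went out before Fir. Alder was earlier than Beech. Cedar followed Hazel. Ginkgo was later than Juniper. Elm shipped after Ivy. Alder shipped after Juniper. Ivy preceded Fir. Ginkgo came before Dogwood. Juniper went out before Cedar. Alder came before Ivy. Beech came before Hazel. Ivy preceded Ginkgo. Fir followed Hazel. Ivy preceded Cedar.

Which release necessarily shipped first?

Juniper

Juniper has a chain of constraints placing it before every other release, so Juniper must be first.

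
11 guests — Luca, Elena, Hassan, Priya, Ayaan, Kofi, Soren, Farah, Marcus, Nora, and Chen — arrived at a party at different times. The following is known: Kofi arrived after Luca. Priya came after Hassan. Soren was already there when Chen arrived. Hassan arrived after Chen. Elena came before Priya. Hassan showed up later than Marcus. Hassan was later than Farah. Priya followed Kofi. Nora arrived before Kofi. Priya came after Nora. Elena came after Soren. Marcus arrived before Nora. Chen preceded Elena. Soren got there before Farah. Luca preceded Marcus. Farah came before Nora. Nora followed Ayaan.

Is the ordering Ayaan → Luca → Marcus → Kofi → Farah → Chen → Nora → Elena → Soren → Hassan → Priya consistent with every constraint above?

no

The constraints require Soren before Elena, but in the proposed sequence Elena appears ahead of Soren. That one violation is enough.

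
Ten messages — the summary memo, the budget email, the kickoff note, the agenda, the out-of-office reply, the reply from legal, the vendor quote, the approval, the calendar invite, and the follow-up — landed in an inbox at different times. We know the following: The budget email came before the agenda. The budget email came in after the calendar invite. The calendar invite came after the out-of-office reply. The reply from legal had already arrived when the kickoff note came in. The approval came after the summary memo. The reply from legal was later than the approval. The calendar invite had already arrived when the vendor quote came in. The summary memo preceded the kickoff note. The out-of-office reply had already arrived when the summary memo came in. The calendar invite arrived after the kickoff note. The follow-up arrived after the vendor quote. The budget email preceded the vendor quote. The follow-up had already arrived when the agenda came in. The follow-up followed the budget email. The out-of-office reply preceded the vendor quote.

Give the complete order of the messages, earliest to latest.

the out-of-office reply, the summary memo, the approval, the reply from legal, the kickoff note, the calendar invite, the budget email, the vendor quote, the follow-up, the agenda

The constraints fix every adjacent pair, so only one ordering works:
the out-of-office reply → the summary memo → the approval → the reply from legal → the kickoff note → the calendar invite → the budget email → the vendor quote → the follow-up → the agenda.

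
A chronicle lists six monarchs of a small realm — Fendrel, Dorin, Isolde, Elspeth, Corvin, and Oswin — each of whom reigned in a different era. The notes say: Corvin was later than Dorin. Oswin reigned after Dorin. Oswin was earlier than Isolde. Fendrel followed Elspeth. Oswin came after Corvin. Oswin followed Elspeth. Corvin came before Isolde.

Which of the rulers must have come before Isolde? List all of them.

Corvin, Dorin, Elspeth, Oswin

Directly stated before Isolde: Corvin and Oswin.
Dorin reaches Isolde via Dorin → Corvin → Isolde.
Elspeth reaches Isolde via Elspeth → Oswin → Isolde.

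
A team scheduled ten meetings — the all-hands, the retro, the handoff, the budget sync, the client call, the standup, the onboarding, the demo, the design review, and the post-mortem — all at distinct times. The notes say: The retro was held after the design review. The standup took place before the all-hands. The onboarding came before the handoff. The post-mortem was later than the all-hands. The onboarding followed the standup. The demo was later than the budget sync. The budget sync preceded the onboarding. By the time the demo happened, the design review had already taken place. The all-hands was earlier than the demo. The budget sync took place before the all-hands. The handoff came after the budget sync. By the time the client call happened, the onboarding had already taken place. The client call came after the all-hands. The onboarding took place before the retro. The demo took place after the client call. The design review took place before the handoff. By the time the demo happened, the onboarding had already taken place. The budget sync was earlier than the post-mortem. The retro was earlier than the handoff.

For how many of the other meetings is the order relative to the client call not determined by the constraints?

4

Forced before the client call: the all-hands, the budget sync, the onboarding, and the standup; forced after the client call: the demo.
That leaves the design review, the handoff, the post-mortem, and the retro with no forced order relative to the client call — 4.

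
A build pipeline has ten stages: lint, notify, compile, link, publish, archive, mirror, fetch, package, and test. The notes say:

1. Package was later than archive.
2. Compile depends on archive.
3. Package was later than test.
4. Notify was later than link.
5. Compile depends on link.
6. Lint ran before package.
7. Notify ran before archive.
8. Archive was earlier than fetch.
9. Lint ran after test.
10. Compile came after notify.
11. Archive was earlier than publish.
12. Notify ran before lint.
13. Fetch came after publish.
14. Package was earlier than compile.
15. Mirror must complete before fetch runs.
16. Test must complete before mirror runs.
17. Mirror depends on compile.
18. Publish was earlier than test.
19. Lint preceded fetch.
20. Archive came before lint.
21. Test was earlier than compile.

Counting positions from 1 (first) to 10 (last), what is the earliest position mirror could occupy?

9

Archive, compile, link, lint, notify, package, publish, and test must all come before mirror — 8 forced predecessors.
Nothing else is forced ahead of mirror, so its earliest slot is position 8 + 1 = 9.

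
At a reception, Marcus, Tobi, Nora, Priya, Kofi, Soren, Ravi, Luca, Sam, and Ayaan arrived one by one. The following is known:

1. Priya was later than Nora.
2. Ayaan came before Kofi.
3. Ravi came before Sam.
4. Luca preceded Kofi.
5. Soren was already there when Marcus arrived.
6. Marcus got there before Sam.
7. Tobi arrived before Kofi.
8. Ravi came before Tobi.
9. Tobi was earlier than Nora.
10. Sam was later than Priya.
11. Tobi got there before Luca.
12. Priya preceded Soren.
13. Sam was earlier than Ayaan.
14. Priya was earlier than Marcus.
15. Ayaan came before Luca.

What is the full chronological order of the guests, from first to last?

Ravi, Tobi, Nora, Priya, Soren, Marcus, Sam, Ayaan, Luca, Kofi

The constraints fix every adjacent pair, so only one ordering works:
Ravi → Tobi → Nora → Priya → Soren → Marcus → Sam → Ayaan → Luca → Kofi.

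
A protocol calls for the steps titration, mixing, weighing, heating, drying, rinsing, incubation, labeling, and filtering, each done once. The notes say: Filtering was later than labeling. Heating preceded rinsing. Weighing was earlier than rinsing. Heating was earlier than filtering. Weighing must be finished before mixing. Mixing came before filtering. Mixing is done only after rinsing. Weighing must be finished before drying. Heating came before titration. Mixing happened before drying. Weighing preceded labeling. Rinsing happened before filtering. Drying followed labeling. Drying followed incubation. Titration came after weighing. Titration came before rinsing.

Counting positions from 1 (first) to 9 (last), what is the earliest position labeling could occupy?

Weighing must come before labeling — 1 forced predecessor.
Nothing else is forced ahead of labeling, so its earliest slot is position 1 + 1 = 2.

2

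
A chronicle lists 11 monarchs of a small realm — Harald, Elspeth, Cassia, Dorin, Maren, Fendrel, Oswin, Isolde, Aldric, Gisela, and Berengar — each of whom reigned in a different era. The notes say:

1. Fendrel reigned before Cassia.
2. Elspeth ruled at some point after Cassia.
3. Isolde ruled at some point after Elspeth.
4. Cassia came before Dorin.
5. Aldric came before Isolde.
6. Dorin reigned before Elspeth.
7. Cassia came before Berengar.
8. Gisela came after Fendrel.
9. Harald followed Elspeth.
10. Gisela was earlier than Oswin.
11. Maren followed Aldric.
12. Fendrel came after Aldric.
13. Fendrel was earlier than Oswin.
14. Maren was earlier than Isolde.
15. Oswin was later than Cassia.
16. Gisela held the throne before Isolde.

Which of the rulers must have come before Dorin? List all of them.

Aldric, Cassia, Fendrel

Directly stated before Dorin: Cassia.
Aldric reaches Dorin via Aldric → Fendrel → Cassia → Dorin.
Fendrel reaches Dorin via Fendrel → Cassia → Dorin.
No chain forces Maren (or any of the others) ahead of Dorin.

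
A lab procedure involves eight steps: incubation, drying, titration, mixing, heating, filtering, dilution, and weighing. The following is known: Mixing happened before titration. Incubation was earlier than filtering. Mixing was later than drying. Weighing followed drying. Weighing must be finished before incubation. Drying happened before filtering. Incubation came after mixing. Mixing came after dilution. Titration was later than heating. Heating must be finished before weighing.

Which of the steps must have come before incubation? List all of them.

dilution, drying, heating, mixing, weighing

Directly stated before incubation: mixing and weighing.
Dilution reaches incubation via dilution → mixing → incubation.
Drying reaches incubation via drying → mixing → incubation.
Heating reaches incubation via heating → weighing → incubation.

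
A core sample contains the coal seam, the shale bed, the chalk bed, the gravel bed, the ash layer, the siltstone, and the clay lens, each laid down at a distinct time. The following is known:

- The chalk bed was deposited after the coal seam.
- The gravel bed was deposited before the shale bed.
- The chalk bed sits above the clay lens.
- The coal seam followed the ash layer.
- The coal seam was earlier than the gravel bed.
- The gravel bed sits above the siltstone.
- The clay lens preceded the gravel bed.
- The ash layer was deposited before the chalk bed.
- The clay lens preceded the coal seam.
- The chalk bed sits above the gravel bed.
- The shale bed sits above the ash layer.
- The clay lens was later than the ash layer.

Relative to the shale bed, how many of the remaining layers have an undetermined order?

Forced before the shale bed: the ash layer, the clay lens, the coal seam, the gravel bed, and the siltstone.
That leaves the chalk bed with no forced order relative to the shale bed — 1.

1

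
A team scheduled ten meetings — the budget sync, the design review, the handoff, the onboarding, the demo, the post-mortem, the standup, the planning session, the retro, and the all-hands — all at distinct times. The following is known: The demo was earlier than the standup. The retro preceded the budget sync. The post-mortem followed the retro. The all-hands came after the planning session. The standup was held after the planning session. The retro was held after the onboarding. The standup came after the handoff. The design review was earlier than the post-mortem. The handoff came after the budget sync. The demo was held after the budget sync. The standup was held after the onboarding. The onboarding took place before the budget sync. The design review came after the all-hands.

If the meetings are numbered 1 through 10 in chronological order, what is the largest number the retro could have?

The retro must come before the budget sync, the demo, the handoff, the post-mortem, and the standup — 5 meetings forced after it.
Everything else can be placed before the retro in some valid order, so the retro can sit as late as position 10 − 5 = 5.

5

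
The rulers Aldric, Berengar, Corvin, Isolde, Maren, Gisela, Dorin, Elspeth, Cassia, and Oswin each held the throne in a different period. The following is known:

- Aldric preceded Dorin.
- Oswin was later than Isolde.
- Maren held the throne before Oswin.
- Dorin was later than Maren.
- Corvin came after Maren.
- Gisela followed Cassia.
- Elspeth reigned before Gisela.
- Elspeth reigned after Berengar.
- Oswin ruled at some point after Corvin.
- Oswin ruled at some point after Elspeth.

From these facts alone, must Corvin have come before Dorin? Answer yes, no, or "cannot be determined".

cannot be determined

No chain of stated constraints runs from Corvin to Dorin, and none runs from Dorin to Corvin either.
So the relative order of Corvin and Dorin is not fixed by the given facts.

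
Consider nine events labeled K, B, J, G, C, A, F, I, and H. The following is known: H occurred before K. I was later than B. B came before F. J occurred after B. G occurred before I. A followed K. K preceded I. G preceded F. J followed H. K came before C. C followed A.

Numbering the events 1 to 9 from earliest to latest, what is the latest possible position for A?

A must come before C — 1 event forced after it.
Everything else can be placed before A in some valid order, so A can sit as late as position 9 − 1 = 8.

8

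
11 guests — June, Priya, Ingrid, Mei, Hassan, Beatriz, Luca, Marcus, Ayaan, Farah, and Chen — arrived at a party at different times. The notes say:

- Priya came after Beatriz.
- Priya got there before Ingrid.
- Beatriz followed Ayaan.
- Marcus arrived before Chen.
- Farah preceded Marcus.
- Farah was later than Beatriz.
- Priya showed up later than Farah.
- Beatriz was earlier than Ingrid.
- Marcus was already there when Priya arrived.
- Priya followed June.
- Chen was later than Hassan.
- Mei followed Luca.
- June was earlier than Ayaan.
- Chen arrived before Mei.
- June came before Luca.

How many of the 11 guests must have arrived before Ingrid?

6

Directly stated before Ingrid: Beatriz and Priya.
Ayaan reaches Ingrid via Ayaan → Beatriz → Ingrid.
Farah reaches Ingrid via Farah → Priya → Ingrid.
June reaches Ingrid via June → Priya → Ingrid.
Likewise Marcus reaches Ingrid by chaining the stated constraints.
That's Ayaan, Beatriz, Farah, June, Marcus, and Priya — 6 in all.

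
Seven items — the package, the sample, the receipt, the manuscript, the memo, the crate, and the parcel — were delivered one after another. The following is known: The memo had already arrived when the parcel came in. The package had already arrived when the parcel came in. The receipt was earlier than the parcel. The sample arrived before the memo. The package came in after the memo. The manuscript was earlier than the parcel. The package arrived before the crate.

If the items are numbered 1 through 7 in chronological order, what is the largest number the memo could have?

The memo must come before the crate, the package, and the parcel — 3 items forced after it.
Everything else can be placed before the memo in some valid order, so the memo can sit as late as position 7 − 3 = 4.

4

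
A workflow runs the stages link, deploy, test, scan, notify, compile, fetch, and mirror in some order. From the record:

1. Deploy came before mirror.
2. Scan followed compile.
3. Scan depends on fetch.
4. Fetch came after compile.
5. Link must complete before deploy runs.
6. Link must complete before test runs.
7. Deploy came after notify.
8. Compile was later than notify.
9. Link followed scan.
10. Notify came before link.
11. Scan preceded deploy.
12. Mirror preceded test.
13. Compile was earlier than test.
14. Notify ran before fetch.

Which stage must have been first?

Notify has a chain of constraints placing it before every other stage, so notify must be first.

notify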